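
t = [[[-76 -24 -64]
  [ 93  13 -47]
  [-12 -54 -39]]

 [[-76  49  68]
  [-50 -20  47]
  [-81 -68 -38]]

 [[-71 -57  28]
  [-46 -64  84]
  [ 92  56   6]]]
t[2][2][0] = 92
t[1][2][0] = -81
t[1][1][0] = -50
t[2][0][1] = -57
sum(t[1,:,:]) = -169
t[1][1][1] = -20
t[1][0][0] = -76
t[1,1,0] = -50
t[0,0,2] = -64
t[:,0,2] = [-64, 68, 28]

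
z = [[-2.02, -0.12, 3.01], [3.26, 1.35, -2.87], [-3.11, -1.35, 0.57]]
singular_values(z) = [6.42, 2.08, 0.36]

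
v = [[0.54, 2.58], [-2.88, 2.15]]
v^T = [[0.54, -2.88], [2.58, 2.15]]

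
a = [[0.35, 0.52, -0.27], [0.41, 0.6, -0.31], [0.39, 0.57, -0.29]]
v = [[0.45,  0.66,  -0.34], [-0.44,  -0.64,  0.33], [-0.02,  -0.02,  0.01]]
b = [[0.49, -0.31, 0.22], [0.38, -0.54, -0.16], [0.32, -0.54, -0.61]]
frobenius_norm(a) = 1.28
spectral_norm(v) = 1.21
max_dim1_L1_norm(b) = 1.47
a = b @ v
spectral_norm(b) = 1.13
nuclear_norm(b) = 1.79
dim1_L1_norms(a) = [1.14, 1.32, 1.25]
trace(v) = -0.18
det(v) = -0.00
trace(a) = 0.66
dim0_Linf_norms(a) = [0.41, 0.6, 0.31]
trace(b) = -0.66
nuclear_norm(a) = 1.29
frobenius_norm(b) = 1.27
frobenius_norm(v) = 1.21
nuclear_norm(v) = 1.22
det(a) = -0.00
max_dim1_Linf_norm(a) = 0.6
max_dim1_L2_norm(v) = 0.87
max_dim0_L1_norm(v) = 1.32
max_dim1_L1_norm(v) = 1.45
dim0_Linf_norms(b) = [0.49, 0.54, 0.61]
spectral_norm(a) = 1.28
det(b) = 0.06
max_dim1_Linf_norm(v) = 0.66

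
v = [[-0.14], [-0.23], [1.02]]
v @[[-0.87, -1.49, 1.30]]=[[0.12, 0.21, -0.18], [0.2, 0.34, -0.30], [-0.89, -1.52, 1.33]]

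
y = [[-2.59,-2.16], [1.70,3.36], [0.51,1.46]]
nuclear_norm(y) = 6.28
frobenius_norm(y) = 5.29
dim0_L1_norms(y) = [4.8, 6.98]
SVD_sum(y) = [[-1.90,-2.65], [2.17,3.03], [0.86,1.21]] + [[-0.69, 0.49],[-0.47, 0.33],[-0.35, 0.25]]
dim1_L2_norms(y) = [3.37, 3.77, 1.55]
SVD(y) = [[-0.63, -0.76],[0.72, -0.51],[0.29, -0.39]] @ diag([5.167830578407505, 1.1128913302188845]) @ [[0.58,  0.81], [0.81,  -0.58]]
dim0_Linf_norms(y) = [2.59, 3.36]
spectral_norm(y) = 5.17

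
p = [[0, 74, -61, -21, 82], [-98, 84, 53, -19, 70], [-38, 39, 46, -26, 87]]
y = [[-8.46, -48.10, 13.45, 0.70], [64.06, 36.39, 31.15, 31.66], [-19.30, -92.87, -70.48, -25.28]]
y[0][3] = 0.7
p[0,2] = -61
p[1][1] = 84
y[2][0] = -19.3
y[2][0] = -19.3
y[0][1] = -48.1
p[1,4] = 70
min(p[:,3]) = -26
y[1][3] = 31.66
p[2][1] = 39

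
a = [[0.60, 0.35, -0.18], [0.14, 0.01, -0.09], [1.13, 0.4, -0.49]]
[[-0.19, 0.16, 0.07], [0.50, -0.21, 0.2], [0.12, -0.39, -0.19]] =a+[[-0.79, -0.19, 0.25],[0.36, -0.22, 0.29],[-1.01, -0.79, 0.3]]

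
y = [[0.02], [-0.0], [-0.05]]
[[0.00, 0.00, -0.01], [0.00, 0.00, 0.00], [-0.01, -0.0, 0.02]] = y @ [[0.13, 0.03, -0.35]]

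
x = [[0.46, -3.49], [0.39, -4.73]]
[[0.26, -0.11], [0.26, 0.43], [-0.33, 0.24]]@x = [[0.08, -0.39], [0.29, -2.94], [-0.06, 0.02]]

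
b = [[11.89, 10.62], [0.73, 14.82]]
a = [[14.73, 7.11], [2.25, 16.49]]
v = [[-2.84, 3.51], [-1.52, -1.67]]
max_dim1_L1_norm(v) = 6.35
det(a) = 226.90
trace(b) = 26.71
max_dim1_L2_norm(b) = 15.94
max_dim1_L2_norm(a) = 16.64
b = a + v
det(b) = 168.46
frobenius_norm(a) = 23.33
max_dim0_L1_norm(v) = 5.18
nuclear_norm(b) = 28.48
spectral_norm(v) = 4.53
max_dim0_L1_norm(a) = 23.6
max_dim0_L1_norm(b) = 25.44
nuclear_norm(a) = 31.60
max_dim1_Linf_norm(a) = 16.49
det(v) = 10.08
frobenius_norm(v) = 5.05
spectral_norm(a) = 20.56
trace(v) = -4.51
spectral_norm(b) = 20.10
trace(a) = 31.22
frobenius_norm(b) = 21.78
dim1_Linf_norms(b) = [11.89, 14.82]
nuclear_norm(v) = 6.76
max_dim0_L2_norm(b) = 18.23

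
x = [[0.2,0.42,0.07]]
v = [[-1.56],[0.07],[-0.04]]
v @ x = [[-0.31, -0.66, -0.11], [0.01, 0.03, 0.00], [-0.01, -0.02, -0.0]]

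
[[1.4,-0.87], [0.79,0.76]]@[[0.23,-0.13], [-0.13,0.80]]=[[0.44, -0.88], [0.08, 0.51]]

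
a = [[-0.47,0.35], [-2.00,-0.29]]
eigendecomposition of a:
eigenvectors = [[(-0.04+0.38j), -0.04-0.38j], [-0.92+0.00j, -0.92-0.00j]]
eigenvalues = [(-0.38+0.83j), (-0.38-0.83j)]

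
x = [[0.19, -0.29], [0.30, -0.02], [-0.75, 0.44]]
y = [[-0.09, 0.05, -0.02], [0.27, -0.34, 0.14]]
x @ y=[[-0.10, 0.11, -0.04], [-0.03, 0.02, -0.01], [0.19, -0.19, 0.08]]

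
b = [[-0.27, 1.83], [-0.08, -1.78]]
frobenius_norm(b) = 2.57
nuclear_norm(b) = 2.80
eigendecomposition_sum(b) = [[-0.40, -0.53], [0.02, 0.03]] + [[0.13, 2.36], [-0.1, -1.81]]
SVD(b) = [[-0.72,0.69], [0.69,0.72]] @ diag([2.5566493579935172, 0.2452428597764676]) @ [[0.05,-1.0], [-1.00,-0.05]]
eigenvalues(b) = [-0.37, -1.68]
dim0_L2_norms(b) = [0.28, 2.55]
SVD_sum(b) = [[-0.1, 1.84], [0.10, -1.77]] + [[-0.17,-0.01], [-0.18,-0.01]]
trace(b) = -2.05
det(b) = 0.63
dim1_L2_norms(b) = [1.85, 1.78]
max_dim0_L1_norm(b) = 3.61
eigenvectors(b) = [[1.0,-0.79], [-0.06,0.61]]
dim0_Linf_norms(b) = [0.27, 1.83]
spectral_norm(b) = 2.56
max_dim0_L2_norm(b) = 2.55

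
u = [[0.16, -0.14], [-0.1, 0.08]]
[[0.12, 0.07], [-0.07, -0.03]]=u @ [[0.59, -0.53], [-0.17, -1.07]]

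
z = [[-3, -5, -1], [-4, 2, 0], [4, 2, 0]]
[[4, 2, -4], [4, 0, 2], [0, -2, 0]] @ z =[[-36, -24, -4], [-4, -16, -4], [8, -4, 0]]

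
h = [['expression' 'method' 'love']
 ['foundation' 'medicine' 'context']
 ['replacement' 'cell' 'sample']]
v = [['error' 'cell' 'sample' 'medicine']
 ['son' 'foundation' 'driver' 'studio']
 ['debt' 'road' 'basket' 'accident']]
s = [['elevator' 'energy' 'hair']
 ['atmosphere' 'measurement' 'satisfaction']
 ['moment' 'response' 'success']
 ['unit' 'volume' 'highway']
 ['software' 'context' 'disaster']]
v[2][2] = 'basket'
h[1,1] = 'medicine'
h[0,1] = 'method'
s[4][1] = 'context'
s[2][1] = 'response'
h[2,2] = 'sample'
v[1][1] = 'foundation'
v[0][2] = 'sample'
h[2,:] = ['replacement', 'cell', 'sample']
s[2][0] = 'moment'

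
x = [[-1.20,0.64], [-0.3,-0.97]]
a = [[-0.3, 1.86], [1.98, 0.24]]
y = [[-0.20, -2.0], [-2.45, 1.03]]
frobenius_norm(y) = 3.33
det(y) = -5.11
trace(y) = 0.83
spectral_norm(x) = 1.39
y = a @ x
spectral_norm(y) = 2.78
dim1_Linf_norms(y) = [2.0, 2.45]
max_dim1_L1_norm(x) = 1.84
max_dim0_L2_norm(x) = 1.24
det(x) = 1.36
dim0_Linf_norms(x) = [1.2, 0.97]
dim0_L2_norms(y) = [2.46, 2.25]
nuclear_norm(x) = 2.36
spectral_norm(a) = 2.01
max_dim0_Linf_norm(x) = 1.2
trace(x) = -2.17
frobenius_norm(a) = 2.74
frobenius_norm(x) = 1.70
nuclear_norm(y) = 4.62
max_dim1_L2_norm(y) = 2.66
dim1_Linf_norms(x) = [1.2, 0.97]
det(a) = -3.75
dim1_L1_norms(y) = [2.2, 3.48]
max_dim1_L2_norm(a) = 1.99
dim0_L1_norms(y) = [2.65, 3.03]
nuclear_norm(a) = 3.88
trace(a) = -0.06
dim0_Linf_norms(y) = [2.45, 2.0]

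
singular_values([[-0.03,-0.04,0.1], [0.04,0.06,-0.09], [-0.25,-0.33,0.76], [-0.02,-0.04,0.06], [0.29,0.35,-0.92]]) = [1.35, 0.04, 0.01]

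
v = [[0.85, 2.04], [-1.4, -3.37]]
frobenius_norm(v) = 4.27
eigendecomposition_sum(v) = [[0.0, 0.00], [-0.00, -0.0]] + [[0.85, 2.04], [-1.40, -3.37]]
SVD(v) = [[-0.52, 0.86], [0.86, 0.52]] @ diag([4.266262536510969, 0.0019923762139009782]) @ [[-0.38,-0.92], [0.92,-0.38]]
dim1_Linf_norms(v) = [2.04, 3.37]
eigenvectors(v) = [[0.92,  -0.52], [-0.38,  0.86]]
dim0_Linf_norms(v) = [1.4, 3.37]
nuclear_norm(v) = 4.27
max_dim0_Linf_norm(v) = 3.37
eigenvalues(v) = [0.0, -2.52]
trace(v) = -2.52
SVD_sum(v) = [[0.85,2.04], [-1.4,-3.37]] + [[0.0,-0.00],[0.00,-0.00]]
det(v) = -0.01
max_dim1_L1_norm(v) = 4.77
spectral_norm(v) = 4.27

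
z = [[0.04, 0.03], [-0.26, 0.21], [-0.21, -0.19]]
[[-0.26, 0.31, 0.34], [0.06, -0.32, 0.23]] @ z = [[-0.16, -0.01],  [0.04, -0.11]]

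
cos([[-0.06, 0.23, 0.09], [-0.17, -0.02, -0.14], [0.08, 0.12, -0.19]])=[[1.01, 0.00, 0.03], [-0.00, 1.03, -0.01], [0.02, 0.00, 0.99]]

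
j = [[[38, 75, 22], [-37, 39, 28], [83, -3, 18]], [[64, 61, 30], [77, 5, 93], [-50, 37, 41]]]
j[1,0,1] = 61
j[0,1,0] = -37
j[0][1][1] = 39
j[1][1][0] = 77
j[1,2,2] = 41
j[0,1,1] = 39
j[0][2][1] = -3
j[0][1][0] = -37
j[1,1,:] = [77, 5, 93]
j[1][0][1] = 61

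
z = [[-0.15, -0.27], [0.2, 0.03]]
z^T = [[-0.15, 0.20], [-0.27, 0.03]]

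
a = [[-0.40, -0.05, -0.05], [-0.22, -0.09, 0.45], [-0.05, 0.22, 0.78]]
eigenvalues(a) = [-0.43, -0.16, 0.89]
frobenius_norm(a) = 1.04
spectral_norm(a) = 0.93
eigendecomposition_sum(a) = [[-0.39, -0.06, 0.01], [-0.3, -0.05, 0.00], [0.04, 0.01, -0.00]] + [[-0.02,0.02,-0.01], [0.11,-0.13,0.07], [-0.03,0.03,-0.02]] + [[0.0, -0.01, -0.05],  [-0.03, 0.09, 0.38],  [-0.06, 0.18, 0.80]]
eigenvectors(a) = [[-0.79, -0.15, -0.05], [-0.61, 0.96, 0.43], [0.08, -0.23, 0.9]]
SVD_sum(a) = [[-0.00, 0.00, 0.01], [-0.08, 0.07, 0.45], [-0.14, 0.13, 0.78]] + [[-0.38, -0.12, -0.05], [-0.17, -0.05, -0.02], [0.1, 0.03, 0.01]] + [[-0.02, 0.07, -0.01], [0.03, -0.11, 0.02], [-0.02, 0.06, -0.01]]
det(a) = 0.06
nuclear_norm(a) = 1.53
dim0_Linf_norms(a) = [0.4, 0.22, 0.78]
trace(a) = 0.29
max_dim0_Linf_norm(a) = 0.78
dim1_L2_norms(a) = [0.41, 0.51, 0.81]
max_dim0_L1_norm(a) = 1.28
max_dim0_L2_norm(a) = 0.9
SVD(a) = [[-0.01, 0.88, 0.47], [-0.50, 0.40, -0.77], [-0.87, -0.24, 0.44]] @ diag([0.9250398104370767, 0.4528544826852082, 0.1500805337758695]) @ [[0.17,-0.16,-0.97], [-0.95,-0.30,-0.12], [-0.27,0.94,-0.2]]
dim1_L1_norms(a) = [0.5, 0.76, 1.05]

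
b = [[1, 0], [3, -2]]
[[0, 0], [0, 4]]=b@[[0, 0], [0, -2]]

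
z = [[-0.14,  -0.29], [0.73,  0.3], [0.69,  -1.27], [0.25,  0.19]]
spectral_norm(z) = 1.46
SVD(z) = [[0.13, 0.3], [0.06, -0.89], [0.99, 0.00], [-0.03, -0.35]] @ diag([1.4607587310867225, 0.8833934172009139]) @ [[0.48, -0.88], [-0.88, -0.48]]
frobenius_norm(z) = 1.71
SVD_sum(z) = [[0.09,-0.16], [0.04,-0.08], [0.69,-1.27], [-0.02,0.04]] + [[-0.23, -0.13], [0.69, 0.38], [-0.00, -0.0], [0.27, 0.15]]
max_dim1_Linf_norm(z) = 1.27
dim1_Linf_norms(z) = [0.29, 0.73, 1.27, 0.25]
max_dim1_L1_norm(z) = 1.96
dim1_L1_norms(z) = [0.43, 1.03, 1.96, 0.44]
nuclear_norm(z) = 2.34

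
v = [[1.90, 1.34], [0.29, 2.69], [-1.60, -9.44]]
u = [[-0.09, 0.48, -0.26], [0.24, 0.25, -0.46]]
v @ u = [[0.15, 1.25, -1.11], [0.62, 0.81, -1.31], [-2.12, -3.13, 4.76]]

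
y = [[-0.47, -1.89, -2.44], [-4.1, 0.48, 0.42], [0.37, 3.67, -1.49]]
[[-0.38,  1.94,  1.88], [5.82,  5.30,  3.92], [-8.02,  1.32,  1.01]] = y@[[-1.43, -1.34, -1.01], [-1.42, 0.21, 0.11], [1.53, -0.7, -0.66]]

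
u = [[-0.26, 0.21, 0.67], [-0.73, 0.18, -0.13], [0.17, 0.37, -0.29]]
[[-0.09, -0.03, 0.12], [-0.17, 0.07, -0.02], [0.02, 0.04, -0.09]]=u@[[0.22, -0.06, -0.03],[-0.06, 0.07, -0.09],[-0.03, -0.09, 0.19]]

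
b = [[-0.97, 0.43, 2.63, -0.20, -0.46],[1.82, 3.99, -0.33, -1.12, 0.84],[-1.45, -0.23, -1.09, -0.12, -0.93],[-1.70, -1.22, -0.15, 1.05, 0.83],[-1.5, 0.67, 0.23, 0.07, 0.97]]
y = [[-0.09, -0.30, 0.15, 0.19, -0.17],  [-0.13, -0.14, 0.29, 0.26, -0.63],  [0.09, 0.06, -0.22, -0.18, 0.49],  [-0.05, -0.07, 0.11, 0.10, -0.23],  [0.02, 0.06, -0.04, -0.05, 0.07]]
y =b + [[0.88, -0.73, -2.48, 0.39, 0.29], [-1.95, -4.13, 0.62, 1.38, -1.47], [1.54, 0.29, 0.87, -0.06, 1.42], [1.65, 1.15, 0.26, -0.95, -1.06], [1.52, -0.61, -0.27, -0.12, -0.90]]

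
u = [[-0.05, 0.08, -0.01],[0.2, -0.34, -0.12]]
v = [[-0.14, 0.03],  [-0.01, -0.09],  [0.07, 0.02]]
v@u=[[0.01,-0.02,-0.0], [-0.02,0.03,0.01], [0.00,-0.0,-0.00]]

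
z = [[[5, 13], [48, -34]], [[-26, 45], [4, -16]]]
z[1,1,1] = -16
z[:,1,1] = [-34, -16]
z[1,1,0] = 4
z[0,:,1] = [13, -34]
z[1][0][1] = 45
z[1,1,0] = 4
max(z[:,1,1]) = -16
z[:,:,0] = [[5, 48], [-26, 4]]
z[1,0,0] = -26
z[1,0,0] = -26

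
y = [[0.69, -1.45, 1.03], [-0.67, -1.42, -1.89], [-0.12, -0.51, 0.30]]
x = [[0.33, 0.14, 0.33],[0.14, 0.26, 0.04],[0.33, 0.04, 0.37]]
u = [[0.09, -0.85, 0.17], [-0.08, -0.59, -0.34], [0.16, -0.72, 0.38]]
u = x @ y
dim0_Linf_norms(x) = [0.33, 0.26, 0.37]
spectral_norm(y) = 2.47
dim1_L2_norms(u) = [0.87, 0.69, 0.83]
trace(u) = -0.12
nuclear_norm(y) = 4.72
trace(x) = 0.96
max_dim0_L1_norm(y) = 3.38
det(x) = -0.00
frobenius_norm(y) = 3.17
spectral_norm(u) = 1.28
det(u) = 0.00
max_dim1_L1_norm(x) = 0.8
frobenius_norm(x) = 0.76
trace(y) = -0.43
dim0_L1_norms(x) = [0.8, 0.44, 0.74]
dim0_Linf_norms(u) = [0.16, 0.85, 0.38]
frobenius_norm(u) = 1.38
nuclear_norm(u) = 1.81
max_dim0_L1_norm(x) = 0.8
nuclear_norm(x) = 0.97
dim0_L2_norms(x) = [0.49, 0.3, 0.5]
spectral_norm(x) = 0.72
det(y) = -1.40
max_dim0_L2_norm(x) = 0.5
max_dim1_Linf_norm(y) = 1.89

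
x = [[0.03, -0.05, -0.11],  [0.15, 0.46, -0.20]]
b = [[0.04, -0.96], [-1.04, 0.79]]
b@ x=[[-0.14, -0.44, 0.19], [0.09, 0.42, -0.04]]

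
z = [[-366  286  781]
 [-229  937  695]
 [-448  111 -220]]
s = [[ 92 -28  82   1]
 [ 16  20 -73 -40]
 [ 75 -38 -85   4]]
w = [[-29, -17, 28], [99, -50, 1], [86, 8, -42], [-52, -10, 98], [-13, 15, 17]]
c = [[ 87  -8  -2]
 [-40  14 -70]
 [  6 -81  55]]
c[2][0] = 6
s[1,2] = -73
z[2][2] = -220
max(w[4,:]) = 17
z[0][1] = 286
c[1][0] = -40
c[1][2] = -70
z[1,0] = -229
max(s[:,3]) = 4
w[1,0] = 99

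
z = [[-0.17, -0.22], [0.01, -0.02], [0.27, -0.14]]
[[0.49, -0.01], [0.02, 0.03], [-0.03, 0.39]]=z @ [[-0.91, 1.04],[-1.51, -0.77]]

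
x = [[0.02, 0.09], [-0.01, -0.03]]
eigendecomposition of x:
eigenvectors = [[0.95+0.00j, (0.95-0j)], [-0.26+0.17j, -0.26-0.17j]]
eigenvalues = [(-0+0.02j), (-0-0.02j)]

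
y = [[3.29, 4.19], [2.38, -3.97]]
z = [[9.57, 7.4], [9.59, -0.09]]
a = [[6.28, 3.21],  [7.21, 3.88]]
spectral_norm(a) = 10.81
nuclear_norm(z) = 19.54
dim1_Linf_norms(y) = [4.19, 3.97]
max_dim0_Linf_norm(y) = 4.19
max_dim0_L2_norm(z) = 13.55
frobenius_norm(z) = 15.44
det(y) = -23.03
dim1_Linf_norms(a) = [6.28, 7.21]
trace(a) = 10.16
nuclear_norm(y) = 9.79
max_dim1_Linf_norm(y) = 4.19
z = y + a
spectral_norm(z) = 14.64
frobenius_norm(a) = 10.81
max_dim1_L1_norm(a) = 11.09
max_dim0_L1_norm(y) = 8.16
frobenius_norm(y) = 7.06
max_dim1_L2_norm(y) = 5.33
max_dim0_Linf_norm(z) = 9.59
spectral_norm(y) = 5.86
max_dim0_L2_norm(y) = 5.77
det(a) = 1.22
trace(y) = -0.68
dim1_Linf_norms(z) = [9.57, 9.59]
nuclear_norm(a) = 10.92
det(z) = -71.83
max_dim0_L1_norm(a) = 13.49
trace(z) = 9.48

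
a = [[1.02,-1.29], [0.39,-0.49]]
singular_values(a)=[1.76, 0.0]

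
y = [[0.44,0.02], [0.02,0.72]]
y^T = [[0.44, 0.02], [0.02, 0.72]]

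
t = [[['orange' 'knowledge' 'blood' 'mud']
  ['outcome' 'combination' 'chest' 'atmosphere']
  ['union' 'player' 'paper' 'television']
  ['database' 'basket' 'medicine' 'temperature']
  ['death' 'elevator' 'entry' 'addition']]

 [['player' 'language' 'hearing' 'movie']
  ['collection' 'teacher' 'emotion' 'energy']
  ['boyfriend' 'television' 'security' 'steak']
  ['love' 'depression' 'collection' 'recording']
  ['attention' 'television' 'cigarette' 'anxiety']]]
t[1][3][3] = 'recording'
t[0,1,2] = 'chest'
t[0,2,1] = 'player'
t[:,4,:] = [['death', 'elevator', 'entry', 'addition'], ['attention', 'television', 'cigarette', 'anxiety']]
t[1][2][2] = 'security'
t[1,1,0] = 'collection'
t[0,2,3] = 'television'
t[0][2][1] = 'player'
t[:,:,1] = [['knowledge', 'combination', 'player', 'basket', 'elevator'], ['language', 'teacher', 'television', 'depression', 'television']]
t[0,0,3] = 'mud'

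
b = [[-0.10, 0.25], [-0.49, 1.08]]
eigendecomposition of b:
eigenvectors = [[-0.91, -0.23], [-0.42, -0.97]]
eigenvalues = [0.02, 0.96]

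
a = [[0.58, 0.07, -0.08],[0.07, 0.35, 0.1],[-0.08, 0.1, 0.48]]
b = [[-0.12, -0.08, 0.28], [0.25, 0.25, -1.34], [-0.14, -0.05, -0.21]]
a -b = [[0.70,0.15,-0.36], [-0.18,0.1,1.44], [0.06,0.15,0.69]]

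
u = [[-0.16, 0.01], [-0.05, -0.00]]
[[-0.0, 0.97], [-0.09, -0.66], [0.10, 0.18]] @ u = [[-0.05,0.0], [0.05,-0.0], [-0.02,0.00]]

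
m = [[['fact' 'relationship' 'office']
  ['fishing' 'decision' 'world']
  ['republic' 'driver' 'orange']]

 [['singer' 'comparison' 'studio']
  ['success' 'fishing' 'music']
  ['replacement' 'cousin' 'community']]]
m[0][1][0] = 'fishing'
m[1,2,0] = 'replacement'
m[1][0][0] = 'singer'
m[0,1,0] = 'fishing'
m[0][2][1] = 'driver'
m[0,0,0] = 'fact'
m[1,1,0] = 'success'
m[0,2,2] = 'orange'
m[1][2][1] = 'cousin'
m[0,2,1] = 'driver'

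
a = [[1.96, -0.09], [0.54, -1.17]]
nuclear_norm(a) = 3.16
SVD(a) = [[-0.92, -0.40], [-0.4, 0.92]] @ diag([2.0863141183705185, 1.0758686720449882]) @ [[-0.97, 0.26], [-0.26, -0.97]]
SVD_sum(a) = [[1.85, -0.50], [0.8, -0.22]] + [[0.11, 0.41], [-0.26, -0.95]]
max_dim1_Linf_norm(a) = 1.96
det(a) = -2.24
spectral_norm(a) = 2.09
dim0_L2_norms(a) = [2.03, 1.17]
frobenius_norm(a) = 2.35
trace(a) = 0.79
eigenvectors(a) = [[0.99, 0.03], [0.17, 1.0]]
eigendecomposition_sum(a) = [[1.95,-0.06], [0.34,-0.01]] + [[0.01, -0.03], [0.20, -1.16]]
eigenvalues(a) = [1.94, -1.15]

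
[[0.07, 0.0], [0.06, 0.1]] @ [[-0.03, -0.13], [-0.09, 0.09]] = [[-0.0,-0.01], [-0.01,0.00]]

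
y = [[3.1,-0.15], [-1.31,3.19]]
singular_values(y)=[3.93, 2.47]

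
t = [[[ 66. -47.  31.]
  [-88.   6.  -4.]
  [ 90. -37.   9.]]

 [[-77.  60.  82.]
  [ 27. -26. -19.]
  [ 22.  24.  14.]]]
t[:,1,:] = [[-88.0, 6.0, -4.0], [27.0, -26.0, -19.0]]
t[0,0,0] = 66.0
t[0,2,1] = -37.0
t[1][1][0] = 27.0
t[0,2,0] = 90.0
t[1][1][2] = -19.0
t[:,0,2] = [31.0, 82.0]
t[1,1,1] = -26.0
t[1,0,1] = 60.0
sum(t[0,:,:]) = 26.0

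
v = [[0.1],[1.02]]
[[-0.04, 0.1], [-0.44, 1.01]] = v @ [[-0.43, 0.99]]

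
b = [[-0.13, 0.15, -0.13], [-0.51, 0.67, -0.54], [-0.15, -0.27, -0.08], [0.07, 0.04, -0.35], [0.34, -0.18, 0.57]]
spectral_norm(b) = 1.22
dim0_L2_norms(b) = [0.65, 0.76, 0.87]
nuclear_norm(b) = 1.93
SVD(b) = [[-0.19, 0.08, -0.07], [-0.8, 0.40, -0.16], [0.02, -0.63, -0.59], [-0.18, -0.41, 0.79], [0.53, 0.52, 0.03]] @ diag([1.2235349697454714, 0.4310036885321908, 0.27892292534245716]) @ [[0.49, -0.55, 0.67], [0.06, 0.79, 0.6], [0.87, 0.25, -0.42]]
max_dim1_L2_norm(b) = 1.0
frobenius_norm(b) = 1.33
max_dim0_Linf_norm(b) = 0.67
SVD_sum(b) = [[-0.11, 0.13, -0.16], [-0.48, 0.54, -0.66], [0.01, -0.01, 0.01], [-0.11, 0.12, -0.15], [0.32, -0.36, 0.44]] + [[0.00, 0.03, 0.02], [0.01, 0.14, 0.10], [-0.02, -0.22, -0.16], [-0.01, -0.14, -0.11], [0.01, 0.18, 0.13]] + [[-0.02, -0.01, 0.01], [-0.04, -0.01, 0.02], [-0.14, -0.04, 0.07], [0.19, 0.06, -0.09], [0.01, 0.0, -0.0]]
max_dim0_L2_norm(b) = 0.87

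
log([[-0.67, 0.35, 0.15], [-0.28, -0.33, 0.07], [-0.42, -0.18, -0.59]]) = [[-1.25-0.05j, (2.34+0.08j), (1.01-0.03j)], [-1.67-1.17j, (0.73+1.69j), 0.59-0.66j], [(-3.29+2.68j), -0.53-3.86j, (-0.99+1.51j)]]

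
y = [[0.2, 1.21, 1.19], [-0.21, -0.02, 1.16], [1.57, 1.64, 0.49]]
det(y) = 1.57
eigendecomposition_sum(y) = [[0.06, 0.01, -0.05], [-1.26, -0.17, 1.05], [1.22, 0.17, -1.02]] + [[-0.46, 0.23, 0.26], [0.73, -0.37, -0.41], [-0.44, 0.22, 0.25]] + [[0.61, 0.97, 0.97], [0.33, 0.52, 0.52], [0.78, 1.25, 1.26]]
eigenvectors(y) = [[-0.03, 0.48, 0.58], [0.72, -0.75, 0.31], [-0.70, 0.45, 0.75]]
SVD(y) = [[-0.56, -0.48, -0.67], [-0.15, -0.74, 0.66], [-0.81, 0.47, 0.34]] @ diag([2.7256783133874327, 1.455439135804065, 0.39657868563420734]) @ [[-0.50, -0.74, -0.46],[0.55, 0.14, -0.82],[0.67, -0.66, 0.34]]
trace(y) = 0.67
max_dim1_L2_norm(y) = 2.32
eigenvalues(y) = [-1.13, -0.58, 2.39]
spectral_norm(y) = 2.73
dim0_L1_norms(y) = [1.98, 2.87, 2.84]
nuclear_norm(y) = 4.58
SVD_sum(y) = [[0.76, 1.13, 0.70], [0.2, 0.30, 0.19], [1.1, 1.63, 1.01]] + [[-0.39, -0.10, 0.58], [-0.59, -0.15, 0.89], [0.38, 0.10, -0.57]] + [[-0.18, 0.18, -0.09], [0.18, -0.17, 0.09], [0.09, -0.09, 0.05]]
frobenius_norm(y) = 3.12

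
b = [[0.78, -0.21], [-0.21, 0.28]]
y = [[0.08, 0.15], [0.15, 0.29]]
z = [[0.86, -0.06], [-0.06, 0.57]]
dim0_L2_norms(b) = [0.81, 0.35]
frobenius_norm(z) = 1.04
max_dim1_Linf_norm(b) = 0.78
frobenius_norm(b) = 0.88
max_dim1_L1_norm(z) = 0.92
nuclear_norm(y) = 0.37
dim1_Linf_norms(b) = [0.78, 0.28]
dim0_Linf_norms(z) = [0.86, 0.57]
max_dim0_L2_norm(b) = 0.81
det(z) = 0.49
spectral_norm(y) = 0.37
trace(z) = 1.43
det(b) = 0.17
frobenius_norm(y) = 0.37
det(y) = 0.00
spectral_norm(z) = 0.87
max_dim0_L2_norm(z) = 0.86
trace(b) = 1.06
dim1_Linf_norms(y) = [0.15, 0.29]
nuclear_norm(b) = 1.06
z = y + b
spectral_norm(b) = 0.86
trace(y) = 0.37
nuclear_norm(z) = 1.43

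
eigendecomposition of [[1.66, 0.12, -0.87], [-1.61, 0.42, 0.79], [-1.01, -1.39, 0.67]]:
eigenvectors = [[-0.52-0.14j, -0.52+0.14j, (-0.46+0j)], [0.71+0.00j, 0.71-0.00j, -0.09+0.00j], [-0.20+0.42j, (-0.2-0.42j), (-0.88+0j)]]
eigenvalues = [(1.37+0.78j), (1.37-0.78j), 0j]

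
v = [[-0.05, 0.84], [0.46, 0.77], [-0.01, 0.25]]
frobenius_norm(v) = 1.26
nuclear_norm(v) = 1.57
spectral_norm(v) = 1.20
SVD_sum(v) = [[0.20, 0.78], [0.21, 0.83], [0.06, 0.23]] + [[-0.25,0.06], [0.25,-0.06], [-0.07,0.02]]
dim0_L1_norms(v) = [0.52, 1.86]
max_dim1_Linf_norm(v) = 0.84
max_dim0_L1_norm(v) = 1.86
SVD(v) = [[-0.67,0.69],[-0.72,-0.7],[-0.2,0.19]] @ diag([1.1997047038097033, 0.3686578680251819]) @ [[-0.25, -0.97], [-0.97, 0.25]]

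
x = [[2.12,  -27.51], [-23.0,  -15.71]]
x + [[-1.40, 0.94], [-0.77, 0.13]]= [[0.72, -26.57], [-23.77, -15.58]]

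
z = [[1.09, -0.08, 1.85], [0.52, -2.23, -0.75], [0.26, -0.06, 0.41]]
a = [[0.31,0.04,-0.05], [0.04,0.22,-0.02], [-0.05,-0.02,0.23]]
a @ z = [[0.35, -0.11, 0.52], [0.15, -0.49, -0.1], [-0.01, 0.03, 0.02]]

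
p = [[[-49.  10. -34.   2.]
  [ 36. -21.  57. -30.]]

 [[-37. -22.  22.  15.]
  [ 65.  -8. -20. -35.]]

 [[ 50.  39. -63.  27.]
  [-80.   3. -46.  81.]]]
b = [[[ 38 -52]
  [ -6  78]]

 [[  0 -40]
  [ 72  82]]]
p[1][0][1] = -22.0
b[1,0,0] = 0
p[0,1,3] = -30.0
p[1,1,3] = -35.0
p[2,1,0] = -80.0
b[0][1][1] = 78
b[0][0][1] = -52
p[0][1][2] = 57.0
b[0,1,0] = -6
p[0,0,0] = -49.0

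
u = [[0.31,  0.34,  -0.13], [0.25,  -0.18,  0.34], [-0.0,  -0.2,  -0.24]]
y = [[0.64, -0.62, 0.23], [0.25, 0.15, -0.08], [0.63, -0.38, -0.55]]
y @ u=[[0.04,0.28,-0.35], [0.12,0.07,0.04], [0.1,0.39,-0.08]]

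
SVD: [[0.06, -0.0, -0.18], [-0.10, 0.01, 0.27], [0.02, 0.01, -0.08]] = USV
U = [[-0.54, -0.28, -0.80], [0.81, -0.43, -0.39], [-0.23, -0.86, 0.46]]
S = [0.35, 0.02, 0.0]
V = [[-0.33, 0.02, 0.94], [0.56, -0.80, 0.21], [0.76, 0.59, 0.26]]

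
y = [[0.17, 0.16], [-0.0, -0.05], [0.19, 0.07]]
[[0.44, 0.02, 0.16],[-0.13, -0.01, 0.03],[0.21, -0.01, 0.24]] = y @ [[0.15, -0.14, 1.45], [2.62, 0.26, -0.52]]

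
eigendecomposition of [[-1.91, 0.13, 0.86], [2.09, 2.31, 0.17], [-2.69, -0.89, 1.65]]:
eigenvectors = [[(0.73+0j), (-0.16+0.03j), -0.16-0.03j], [-0.44+0.00j, (0.54+0.31j), (0.54-0.31j)], [(0.52+0j), -0.77+0.00j, -0.77-0.00j]]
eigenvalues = [(-1.38+0j), (1.71+0.47j), (1.71-0.47j)]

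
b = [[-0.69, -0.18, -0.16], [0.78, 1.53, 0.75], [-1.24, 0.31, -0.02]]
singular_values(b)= [2.0, 1.29, 0.0]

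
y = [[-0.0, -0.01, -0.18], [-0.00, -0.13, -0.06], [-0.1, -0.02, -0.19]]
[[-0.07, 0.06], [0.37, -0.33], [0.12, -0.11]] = y @[[-1.65, 1.5], [-3.11, 2.78], [0.58, -0.49]]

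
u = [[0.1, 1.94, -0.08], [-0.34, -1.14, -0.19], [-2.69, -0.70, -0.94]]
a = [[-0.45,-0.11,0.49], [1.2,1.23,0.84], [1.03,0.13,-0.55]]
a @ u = [[-1.33, -1.09, -0.40], [-2.56, 0.34, -1.12], [1.54, 2.24, 0.41]]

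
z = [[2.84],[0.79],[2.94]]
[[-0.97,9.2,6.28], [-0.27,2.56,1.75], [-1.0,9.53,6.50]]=z @ [[-0.34,3.24,2.21]]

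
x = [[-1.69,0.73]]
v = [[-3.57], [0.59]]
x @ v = [[6.46]]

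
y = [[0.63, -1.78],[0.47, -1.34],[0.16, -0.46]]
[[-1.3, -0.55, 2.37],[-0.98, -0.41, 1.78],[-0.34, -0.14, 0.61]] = y @ [[0.42, -0.47, 1.47],[0.88, 0.14, -0.81]]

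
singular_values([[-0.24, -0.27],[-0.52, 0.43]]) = [0.67, 0.36]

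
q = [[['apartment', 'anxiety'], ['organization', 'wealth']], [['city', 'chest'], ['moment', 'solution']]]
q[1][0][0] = 'city'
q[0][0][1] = 'anxiety'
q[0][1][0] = 'organization'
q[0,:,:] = [['apartment', 'anxiety'], ['organization', 'wealth']]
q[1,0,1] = 'chest'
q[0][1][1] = 'wealth'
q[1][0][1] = 'chest'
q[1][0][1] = 'chest'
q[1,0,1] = 'chest'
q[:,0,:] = [['apartment', 'anxiety'], ['city', 'chest']]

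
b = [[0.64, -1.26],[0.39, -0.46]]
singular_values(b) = [1.53, 0.13]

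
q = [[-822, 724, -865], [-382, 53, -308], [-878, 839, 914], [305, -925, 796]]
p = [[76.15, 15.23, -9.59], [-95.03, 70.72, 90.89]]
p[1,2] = 90.89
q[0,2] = -865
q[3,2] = 796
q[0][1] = 724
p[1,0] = -95.03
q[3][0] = 305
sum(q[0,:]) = -963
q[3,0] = 305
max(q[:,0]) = 305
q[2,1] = 839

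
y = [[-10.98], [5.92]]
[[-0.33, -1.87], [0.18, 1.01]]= y@[[0.03, 0.17]]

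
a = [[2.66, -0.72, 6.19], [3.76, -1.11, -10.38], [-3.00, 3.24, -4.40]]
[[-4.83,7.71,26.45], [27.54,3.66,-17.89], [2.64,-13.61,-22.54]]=a @ [[2.58, 1.33, 3.20], [0.76, -2.44, -0.07], [-1.80, 0.39, 2.89]]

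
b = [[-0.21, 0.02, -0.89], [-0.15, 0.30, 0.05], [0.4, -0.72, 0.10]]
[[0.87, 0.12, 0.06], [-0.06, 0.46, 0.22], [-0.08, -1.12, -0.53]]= b@[[0.04, -0.47, -0.22], [-0.01, 1.29, 0.61], [-0.99, -0.0, 0.0]]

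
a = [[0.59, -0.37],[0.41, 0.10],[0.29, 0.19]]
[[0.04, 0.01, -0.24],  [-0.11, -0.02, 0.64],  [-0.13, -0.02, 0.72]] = a@[[-0.18, -0.03, 1.01], [-0.4, -0.07, 2.27]]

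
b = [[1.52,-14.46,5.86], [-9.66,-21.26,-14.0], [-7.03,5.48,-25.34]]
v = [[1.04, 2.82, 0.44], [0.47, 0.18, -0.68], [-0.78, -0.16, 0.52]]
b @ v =[[-9.79, 0.75, 13.55],[-9.12, -28.83, 2.93],[15.03, -14.78, -20.0]]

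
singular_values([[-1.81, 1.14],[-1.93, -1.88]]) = [2.8, 2.0]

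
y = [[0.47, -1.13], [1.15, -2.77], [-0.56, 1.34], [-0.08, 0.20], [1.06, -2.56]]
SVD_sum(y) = [[0.47, -1.13], [1.15, -2.77], [-0.56, 1.34], [-0.08, 0.20], [1.06, -2.56]] + [[0.00, 0.0],[0.00, 0.0],[-0.0, -0.0],[0.0, 0.00],[-0.0, -0.0]]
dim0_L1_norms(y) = [3.32, 8.0]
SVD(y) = [[-0.27, 0.18],[-0.67, 0.05],[0.32, -0.69],[0.05, 0.54],[-0.61, -0.45]] @ diag([4.50843358187312, 0.005161185785048399]) @ [[-0.38,0.92], [0.92,0.38]]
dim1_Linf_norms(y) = [1.13, 2.77, 1.34, 0.2, 2.56]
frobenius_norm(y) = 4.51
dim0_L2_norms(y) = [1.73, 4.16]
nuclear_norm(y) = 4.51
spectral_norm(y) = 4.51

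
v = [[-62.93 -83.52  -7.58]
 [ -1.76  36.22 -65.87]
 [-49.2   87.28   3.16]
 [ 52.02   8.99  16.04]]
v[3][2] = 16.04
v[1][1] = 36.22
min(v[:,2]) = -65.87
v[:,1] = [-83.52, 36.22, 87.28, 8.99]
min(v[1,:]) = -65.87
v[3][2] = 16.04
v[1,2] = -65.87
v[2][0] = -49.2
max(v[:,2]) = 16.04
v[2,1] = 87.28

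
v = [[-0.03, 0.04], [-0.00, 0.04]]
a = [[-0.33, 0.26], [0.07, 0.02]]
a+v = [[-0.36, 0.3], [0.07, 0.06]]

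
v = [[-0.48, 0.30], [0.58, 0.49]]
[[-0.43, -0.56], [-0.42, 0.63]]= v @ [[0.2, 1.13], [-1.10, -0.05]]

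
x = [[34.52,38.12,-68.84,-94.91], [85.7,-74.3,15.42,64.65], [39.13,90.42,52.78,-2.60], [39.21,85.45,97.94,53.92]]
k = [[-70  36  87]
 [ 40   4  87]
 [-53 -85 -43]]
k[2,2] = -43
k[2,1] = -85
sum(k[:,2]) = 131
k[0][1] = 36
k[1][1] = 4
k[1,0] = 40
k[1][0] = 40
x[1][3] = 64.65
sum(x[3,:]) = 276.52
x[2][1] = 90.42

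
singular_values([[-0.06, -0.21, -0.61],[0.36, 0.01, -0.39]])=[0.76, 0.35]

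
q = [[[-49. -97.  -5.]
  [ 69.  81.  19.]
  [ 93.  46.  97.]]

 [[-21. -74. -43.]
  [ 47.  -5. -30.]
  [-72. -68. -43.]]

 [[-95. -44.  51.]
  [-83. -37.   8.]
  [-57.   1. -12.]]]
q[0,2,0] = 93.0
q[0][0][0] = -49.0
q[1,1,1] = -5.0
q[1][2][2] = -43.0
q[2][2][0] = -57.0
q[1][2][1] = -68.0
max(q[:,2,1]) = 46.0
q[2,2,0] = -57.0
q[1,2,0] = -72.0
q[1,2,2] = -43.0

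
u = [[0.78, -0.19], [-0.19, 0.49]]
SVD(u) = [[-0.9, 0.44], [0.44, 0.90]] @ diag([0.8740083680543423, 0.3959916319456577]) @ [[-0.9, 0.44],  [0.44, 0.9]]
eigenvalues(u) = [0.87, 0.4]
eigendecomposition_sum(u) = [[0.7, -0.35], [-0.35, 0.17]] + [[0.08, 0.16], [0.16, 0.32]]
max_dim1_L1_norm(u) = 0.97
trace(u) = 1.27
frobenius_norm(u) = 0.96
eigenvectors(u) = [[0.9, 0.44],[-0.44, 0.9]]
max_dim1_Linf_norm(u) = 0.78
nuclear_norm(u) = 1.27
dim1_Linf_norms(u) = [0.78, 0.49]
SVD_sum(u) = [[0.70, -0.35], [-0.35, 0.17]] + [[0.08, 0.16], [0.16, 0.32]]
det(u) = 0.35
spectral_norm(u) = 0.87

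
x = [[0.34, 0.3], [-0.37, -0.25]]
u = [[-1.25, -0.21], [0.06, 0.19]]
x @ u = [[-0.41, -0.01],[0.45, 0.03]]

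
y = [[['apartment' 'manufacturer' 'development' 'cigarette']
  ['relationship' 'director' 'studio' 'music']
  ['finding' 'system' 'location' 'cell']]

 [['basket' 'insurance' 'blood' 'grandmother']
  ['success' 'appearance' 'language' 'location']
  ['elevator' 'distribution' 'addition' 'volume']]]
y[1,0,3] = 'grandmother'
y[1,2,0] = 'elevator'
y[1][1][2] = 'language'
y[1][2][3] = 'volume'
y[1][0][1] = 'insurance'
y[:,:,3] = [['cigarette', 'music', 'cell'], ['grandmother', 'location', 'volume']]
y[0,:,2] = ['development', 'studio', 'location']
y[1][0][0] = 'basket'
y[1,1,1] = 'appearance'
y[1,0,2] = 'blood'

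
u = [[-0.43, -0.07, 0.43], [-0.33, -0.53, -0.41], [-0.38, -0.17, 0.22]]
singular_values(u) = [0.81, 0.71, 0.0]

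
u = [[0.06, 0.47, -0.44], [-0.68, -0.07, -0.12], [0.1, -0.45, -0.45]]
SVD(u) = [[-0.28, -0.74, 0.61], [0.93, -0.37, -0.02], [0.24, 0.56, 0.79]] @ diag([0.7018328216893853, 0.642918984576516, 0.6394418422895219]) @ [[-0.89, -0.44, -0.13], [0.41, -0.89, 0.18], [0.2, -0.11, -0.97]]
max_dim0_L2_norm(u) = 0.69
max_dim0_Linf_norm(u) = 0.68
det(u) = -0.29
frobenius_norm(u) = 1.15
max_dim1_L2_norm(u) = 0.69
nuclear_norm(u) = 1.98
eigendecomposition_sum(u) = [[0.05+0.30j, 0.27-0.07j, -0.15-0.04j], [-0.30+0.00j, 0.03+0.27j, 0.07-0.14j], [0.13-0.10j, (-0.1-0.11j), (0.02+0.08j)]] + [[(0.05-0.3j), 0.27+0.07j, -0.15+0.04j], [-0.30-0.00j, 0.03-0.27j, 0.07+0.14j], [(0.13+0.1j), -0.10+0.11j, 0.02-0.08j]] + [[(-0.04+0j), (-0.07-0j), (-0.13+0j)], [-0.08+0.00j, (-0.13-0j), -0.25+0.00j], [(-0.16+0j), -0.24-0.00j, (-0.49+0j)]]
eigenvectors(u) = [[0.67+0.00j, (0.67-0j), 0.24+0.00j],[-0.11+0.64j, (-0.11-0.64j), (0.45+0j)],[(-0.17-0.32j), (-0.17+0.32j), 0.86+0.00j]]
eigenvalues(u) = [(0.1+0.66j), (0.1-0.66j), (-0.66+0j)]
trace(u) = -0.46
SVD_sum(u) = [[0.18, 0.09, 0.03], [-0.58, -0.28, -0.09], [-0.15, -0.07, -0.02]] + [[-0.19,0.42,-0.09], [-0.1,0.21,-0.04], [0.15,-0.32,0.07]] + [[0.08, -0.04, -0.38], [-0.0, 0.00, 0.01], [0.1, -0.05, -0.49]]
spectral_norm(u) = 0.70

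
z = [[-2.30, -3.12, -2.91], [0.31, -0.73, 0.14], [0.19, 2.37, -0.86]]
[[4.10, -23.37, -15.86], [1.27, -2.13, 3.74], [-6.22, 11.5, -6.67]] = z @ [[-1.2, 3.86, 5.67], [-1.94, 4.57, -2.10], [1.62, 0.08, 3.22]]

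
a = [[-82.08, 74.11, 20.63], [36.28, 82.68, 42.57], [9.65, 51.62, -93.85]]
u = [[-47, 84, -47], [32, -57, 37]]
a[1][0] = 36.28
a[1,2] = 42.57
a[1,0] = 36.28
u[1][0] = 32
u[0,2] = -47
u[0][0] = -47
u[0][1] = 84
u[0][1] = 84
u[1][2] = 37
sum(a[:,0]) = -36.15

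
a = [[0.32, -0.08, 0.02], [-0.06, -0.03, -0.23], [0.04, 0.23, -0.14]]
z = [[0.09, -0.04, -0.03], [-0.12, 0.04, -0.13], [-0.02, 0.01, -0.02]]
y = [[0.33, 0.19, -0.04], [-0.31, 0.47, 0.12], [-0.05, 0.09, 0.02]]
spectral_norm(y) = 0.59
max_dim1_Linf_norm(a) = 0.32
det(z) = 0.00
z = y @ a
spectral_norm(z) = 0.19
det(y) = -0.00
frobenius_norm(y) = 0.70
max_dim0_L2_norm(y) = 0.51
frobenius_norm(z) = 0.21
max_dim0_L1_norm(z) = 0.23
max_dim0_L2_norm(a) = 0.33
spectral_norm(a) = 0.35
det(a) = 0.02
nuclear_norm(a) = 0.83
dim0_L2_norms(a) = [0.33, 0.25, 0.27]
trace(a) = 0.15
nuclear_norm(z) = 0.28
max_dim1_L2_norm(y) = 0.58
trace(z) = 0.11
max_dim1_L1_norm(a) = 0.42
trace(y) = 0.82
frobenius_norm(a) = 0.49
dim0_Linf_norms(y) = [0.33, 0.47, 0.12]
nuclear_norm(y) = 0.97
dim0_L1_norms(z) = [0.23, 0.09, 0.18]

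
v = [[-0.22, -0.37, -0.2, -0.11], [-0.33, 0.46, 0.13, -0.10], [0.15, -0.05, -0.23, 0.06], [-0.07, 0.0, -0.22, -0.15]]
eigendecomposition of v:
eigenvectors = [[0.40+0.00j,-0.64+0.00j,(-0.64-0j),-0.44+0.00j], [-0.91+0.00j,-0.34-0.07j,(-0.34+0.07j),-0.09+0.00j], [0.12+0.00j,(0.4+0.37j),0.40-0.37j,(-0.06+0j)], [(-0.08+0j),-0.10+0.41j,-0.10-0.41j,0.89+0.00j]]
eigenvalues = [(0.58+0j), (-0.31+0.14j), (-0.31-0.14j), (-0.1+0j)]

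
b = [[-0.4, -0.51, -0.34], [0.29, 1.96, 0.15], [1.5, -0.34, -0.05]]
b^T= [[-0.40,0.29,1.50], [-0.51,1.96,-0.34], [-0.34,0.15,-0.05]]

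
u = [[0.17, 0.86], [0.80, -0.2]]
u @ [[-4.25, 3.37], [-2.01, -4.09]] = [[-2.45, -2.94], [-3.0, 3.51]]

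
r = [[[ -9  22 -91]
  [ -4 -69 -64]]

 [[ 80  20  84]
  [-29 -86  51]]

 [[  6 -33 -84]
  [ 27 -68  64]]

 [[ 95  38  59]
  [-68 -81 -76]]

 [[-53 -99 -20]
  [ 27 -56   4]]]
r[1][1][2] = 51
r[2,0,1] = -33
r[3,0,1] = 38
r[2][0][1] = -33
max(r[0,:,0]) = -4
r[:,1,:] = [[-4, -69, -64], [-29, -86, 51], [27, -68, 64], [-68, -81, -76], [27, -56, 4]]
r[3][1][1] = -81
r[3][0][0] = 95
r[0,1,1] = -69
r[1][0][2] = 84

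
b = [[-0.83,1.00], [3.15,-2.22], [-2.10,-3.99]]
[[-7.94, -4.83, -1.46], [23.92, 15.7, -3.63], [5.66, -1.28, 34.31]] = b @ [[4.81, 3.80, -5.26], [-3.95, -1.68, -5.83]]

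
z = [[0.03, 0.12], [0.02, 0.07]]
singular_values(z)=[0.14, 0.0]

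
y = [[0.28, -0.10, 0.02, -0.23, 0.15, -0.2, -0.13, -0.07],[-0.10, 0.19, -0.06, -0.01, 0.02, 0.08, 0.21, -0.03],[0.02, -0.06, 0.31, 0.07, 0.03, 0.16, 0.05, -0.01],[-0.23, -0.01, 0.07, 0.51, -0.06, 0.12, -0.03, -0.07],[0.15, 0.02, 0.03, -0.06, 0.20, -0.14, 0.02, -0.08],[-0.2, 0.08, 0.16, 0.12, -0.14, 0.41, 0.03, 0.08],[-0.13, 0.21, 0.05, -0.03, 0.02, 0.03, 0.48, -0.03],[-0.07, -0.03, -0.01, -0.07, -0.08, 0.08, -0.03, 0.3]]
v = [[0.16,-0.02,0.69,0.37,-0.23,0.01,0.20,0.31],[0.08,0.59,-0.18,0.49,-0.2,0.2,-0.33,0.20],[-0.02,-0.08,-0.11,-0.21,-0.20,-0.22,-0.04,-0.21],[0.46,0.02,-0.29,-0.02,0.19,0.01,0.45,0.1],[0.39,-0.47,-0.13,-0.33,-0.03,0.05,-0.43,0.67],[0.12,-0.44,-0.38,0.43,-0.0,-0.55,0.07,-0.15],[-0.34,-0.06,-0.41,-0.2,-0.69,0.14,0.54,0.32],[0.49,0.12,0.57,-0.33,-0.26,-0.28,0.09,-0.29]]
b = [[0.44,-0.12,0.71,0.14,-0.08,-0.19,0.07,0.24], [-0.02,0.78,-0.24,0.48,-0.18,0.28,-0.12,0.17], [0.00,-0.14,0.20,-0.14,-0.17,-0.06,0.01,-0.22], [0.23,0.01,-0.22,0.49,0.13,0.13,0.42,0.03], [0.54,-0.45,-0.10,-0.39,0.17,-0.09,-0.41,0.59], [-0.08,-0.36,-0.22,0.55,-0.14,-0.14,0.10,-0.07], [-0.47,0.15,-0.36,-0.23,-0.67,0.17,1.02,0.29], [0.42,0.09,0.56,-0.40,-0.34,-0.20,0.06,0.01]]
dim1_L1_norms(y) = [1.18, 0.7, 0.71, 1.1, 0.7, 1.22, 0.98, 0.67]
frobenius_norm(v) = 2.56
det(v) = 0.00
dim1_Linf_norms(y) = [0.28, 0.21, 0.31, 0.51, 0.2, 0.41, 0.48, 0.3]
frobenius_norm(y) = 1.26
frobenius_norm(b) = 2.68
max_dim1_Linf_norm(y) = 0.51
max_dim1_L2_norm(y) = 0.58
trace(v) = 0.29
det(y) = -0.00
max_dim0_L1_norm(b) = 2.82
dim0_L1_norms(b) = [2.2, 2.1, 2.61, 2.82, 1.88, 1.26, 2.21, 1.62]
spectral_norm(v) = 1.22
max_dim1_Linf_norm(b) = 1.02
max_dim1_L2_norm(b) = 1.42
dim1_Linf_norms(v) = [0.69, 0.59, 0.22, 0.46, 0.67, 0.55, 0.69, 0.57]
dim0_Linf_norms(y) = [0.28, 0.21, 0.31, 0.51, 0.2, 0.41, 0.48, 0.3]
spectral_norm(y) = 0.89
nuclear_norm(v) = 6.64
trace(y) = 2.68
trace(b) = 2.97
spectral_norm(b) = 1.66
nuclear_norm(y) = 2.68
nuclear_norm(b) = 6.51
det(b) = -0.02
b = v + y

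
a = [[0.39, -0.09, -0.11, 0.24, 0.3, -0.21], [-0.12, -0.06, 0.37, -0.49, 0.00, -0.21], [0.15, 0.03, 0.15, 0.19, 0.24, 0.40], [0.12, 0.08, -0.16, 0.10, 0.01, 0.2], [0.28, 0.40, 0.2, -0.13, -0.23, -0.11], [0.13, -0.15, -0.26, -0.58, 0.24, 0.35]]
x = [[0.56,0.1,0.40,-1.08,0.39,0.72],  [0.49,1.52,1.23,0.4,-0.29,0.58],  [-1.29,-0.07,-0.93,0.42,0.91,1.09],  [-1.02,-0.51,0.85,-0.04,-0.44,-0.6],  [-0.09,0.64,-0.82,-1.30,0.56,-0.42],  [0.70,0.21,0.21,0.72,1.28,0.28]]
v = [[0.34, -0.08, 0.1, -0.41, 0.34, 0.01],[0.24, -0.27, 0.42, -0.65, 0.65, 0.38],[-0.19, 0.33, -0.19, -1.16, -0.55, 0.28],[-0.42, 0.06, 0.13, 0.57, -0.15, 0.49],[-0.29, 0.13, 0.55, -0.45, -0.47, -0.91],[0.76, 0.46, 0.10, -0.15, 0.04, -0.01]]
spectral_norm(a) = 0.86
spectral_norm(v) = 1.63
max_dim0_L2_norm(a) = 0.83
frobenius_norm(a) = 1.48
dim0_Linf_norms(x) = [1.29, 1.52, 1.23, 1.3, 1.28, 1.09]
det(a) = 0.00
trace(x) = 1.95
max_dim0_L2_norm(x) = 1.99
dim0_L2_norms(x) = [1.94, 1.74, 1.99, 1.93, 1.79, 1.63]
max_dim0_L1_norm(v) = 3.39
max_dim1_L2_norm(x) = 2.17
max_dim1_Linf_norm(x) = 1.52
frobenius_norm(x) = 4.51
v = x @ a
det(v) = 0.01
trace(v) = -0.03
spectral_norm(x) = 2.54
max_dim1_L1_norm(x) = 4.71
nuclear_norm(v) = 5.55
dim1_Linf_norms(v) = [0.41, 0.65, 1.16, 0.57, 0.91, 0.76]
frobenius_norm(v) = 2.62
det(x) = 18.79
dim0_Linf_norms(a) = [0.39, 0.4, 0.37, 0.58, 0.3, 0.4]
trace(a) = 0.70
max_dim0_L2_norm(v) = 1.58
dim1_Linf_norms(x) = [1.08, 1.52, 1.29, 1.02, 1.3, 1.28]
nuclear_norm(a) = 3.19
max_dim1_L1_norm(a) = 1.71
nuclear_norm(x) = 10.45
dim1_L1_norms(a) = [1.34, 1.25, 1.16, 0.67, 1.35, 1.71]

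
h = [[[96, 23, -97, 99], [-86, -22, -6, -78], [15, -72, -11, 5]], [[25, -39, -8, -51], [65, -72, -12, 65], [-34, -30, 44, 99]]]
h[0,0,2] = -97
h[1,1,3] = 65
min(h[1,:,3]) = -51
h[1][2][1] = -30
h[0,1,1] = -22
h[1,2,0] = -34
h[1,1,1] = -72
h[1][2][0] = -34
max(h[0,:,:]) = 99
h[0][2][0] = 15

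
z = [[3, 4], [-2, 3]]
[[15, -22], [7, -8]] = z @ [[1, -2], [3, -4]]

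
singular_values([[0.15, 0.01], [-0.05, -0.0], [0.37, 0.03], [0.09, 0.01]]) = [0.41, 0.01]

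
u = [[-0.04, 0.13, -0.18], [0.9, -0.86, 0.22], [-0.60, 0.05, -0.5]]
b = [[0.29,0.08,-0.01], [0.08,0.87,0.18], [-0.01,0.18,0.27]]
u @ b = [[0.0, 0.08, -0.02], [0.19, -0.64, -0.10], [-0.16, -0.09, -0.12]]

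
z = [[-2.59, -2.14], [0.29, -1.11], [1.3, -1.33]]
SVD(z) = [[-0.99, 0.05], [-0.15, -0.48], [0.03, -0.87]] @ diag([3.398835133576332, 2.123845506332124]) @ [[0.75,0.66],[-0.66,0.75]]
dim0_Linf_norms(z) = [2.59, 2.14]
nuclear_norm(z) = 5.52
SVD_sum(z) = [[-2.52,-2.22], [-0.39,-0.34], [0.07,0.06]] + [[-0.07, 0.08],  [0.68, -0.77],  [1.23, -1.39]]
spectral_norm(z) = 3.40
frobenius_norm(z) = 4.01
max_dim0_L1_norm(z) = 4.58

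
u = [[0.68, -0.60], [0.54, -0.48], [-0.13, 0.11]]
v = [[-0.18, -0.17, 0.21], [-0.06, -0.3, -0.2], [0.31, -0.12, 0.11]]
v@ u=[[-0.24,0.21], [-0.18,0.16], [0.13,-0.12]]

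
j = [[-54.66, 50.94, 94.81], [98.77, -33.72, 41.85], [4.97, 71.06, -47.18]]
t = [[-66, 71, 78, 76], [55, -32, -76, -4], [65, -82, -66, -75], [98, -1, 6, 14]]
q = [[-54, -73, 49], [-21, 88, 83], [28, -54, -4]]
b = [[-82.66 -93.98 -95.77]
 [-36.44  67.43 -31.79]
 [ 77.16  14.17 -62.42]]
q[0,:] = [-54, -73, 49]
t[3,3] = 14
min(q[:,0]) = -54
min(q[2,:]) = -54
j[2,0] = 4.97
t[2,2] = -66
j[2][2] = -47.18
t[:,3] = [76, -4, -75, 14]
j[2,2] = -47.18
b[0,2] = -95.77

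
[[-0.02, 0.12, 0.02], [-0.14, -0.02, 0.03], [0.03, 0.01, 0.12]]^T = [[-0.02,-0.14,0.03],[0.12,-0.02,0.01],[0.02,0.03,0.12]]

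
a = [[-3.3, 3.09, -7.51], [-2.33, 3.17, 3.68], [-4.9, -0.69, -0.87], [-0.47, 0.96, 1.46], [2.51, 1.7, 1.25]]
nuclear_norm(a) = 19.90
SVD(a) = [[-0.91, 0.06, -0.42], [0.15, -0.81, -0.42], [-0.32, -0.52, 0.56], [0.09, -0.24, -0.15], [0.21, 0.12, -0.56]] @ diag([9.456287857708014, 5.989249132682018, 4.453719207452538]) @ [[0.50, -0.18, 0.85], [0.78, -0.35, -0.53], [-0.39, -0.92, 0.04]]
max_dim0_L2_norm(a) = 8.63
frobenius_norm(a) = 12.05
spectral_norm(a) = 9.46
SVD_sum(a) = [[-4.28, 1.5, -7.26], [0.70, -0.25, 1.19], [-1.53, 0.54, -2.6], [0.42, -0.15, 0.71], [1.01, -0.35, 1.71]] + [[0.26, -0.12, -0.18], [-3.76, 1.67, 2.56], [-2.41, 1.07, 1.64], [-1.14, 0.51, 0.77], [0.54, -0.24, -0.37]] + [[0.71, 1.71, -0.07],[0.73, 1.74, -0.07],[-0.96, -2.3, 0.09],[0.25, 0.6, -0.02],[0.96, 2.29, -0.09]]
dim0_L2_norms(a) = [6.84, 4.89, 8.63]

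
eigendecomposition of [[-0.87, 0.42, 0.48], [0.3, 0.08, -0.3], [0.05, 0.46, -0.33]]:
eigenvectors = [[-0.96, 0.58, 0.64], [0.25, 0.44, 0.13], [-0.12, 0.68, 0.76]]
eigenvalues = [-0.92, 0.01, -0.21]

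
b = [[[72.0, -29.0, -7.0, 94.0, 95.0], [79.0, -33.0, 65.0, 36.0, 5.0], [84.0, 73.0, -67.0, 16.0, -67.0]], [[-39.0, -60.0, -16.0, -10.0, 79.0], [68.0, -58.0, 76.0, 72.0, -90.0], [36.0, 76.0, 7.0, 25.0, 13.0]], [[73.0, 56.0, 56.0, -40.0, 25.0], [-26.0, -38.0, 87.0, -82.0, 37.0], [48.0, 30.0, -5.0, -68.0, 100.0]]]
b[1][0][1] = -60.0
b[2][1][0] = -26.0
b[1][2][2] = 7.0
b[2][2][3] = -68.0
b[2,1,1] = -38.0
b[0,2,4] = -67.0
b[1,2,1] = 76.0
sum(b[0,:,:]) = 416.0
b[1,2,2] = 7.0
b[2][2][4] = 100.0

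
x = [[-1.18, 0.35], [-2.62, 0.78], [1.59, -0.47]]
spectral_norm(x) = 3.43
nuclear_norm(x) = 3.43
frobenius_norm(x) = 3.43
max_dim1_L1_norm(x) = 3.4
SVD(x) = [[-0.36, 0.19], [-0.8, -0.57], [0.48, -0.8]] @ diag([3.425885594902585, 0.00280902811632887]) @ [[0.96, -0.28], [-0.28, -0.96]]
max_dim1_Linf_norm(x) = 2.62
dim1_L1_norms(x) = [1.53, 3.4, 2.06]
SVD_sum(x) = [[-1.18, 0.35],[-2.62, 0.78],[1.59, -0.47]] + [[-0.0, -0.00], [0.00, 0.00], [0.00, 0.00]]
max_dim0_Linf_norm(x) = 2.62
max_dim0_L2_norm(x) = 3.28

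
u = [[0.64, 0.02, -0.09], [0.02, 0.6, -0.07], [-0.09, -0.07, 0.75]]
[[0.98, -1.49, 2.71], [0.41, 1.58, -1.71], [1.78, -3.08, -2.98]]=u @ [[1.88, -3.00, 3.81], [0.93, 2.24, -3.43], [2.69, -4.26, -3.83]]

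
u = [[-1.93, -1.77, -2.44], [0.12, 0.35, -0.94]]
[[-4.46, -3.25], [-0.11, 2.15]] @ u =[[8.22,6.76,13.94], [0.47,0.95,-1.75]]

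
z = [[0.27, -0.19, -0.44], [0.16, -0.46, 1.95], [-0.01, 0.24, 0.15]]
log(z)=[[-1.30-0.03j, (-0.24+0.17j), (-1.46-0.33j)], [(-0.04-0.34j), (-0.26+2.2j), (-0.65-4.24j)], [0.07+0.08j, -0.06-0.50j, -0.33+0.97j]]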